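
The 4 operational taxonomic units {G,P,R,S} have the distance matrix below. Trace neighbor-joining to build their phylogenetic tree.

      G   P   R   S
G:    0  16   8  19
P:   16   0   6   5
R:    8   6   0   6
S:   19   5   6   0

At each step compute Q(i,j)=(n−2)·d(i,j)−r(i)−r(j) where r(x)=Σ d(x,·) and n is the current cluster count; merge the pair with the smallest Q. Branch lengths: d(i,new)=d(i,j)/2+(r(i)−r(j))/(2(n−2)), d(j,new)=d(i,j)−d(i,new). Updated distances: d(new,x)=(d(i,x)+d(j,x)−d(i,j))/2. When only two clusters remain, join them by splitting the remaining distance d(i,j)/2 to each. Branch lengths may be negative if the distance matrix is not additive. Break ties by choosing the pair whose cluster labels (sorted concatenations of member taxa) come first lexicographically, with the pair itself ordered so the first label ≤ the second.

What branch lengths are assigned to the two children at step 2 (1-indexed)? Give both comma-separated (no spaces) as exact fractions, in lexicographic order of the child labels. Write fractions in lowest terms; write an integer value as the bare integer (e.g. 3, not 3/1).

21/4,7/4

1. join G+R (d=8, Q=-47) ⇒ GR; edges |G|=39/4, |R|=-7/4
  updated: d(GR,P)=7, d(GR,S)=17/2
2. join GR+P (d=7, Q=-41/2) ⇒ GPR; edges |GR|=21/4, |P|=7/4
  updated: d(GPR,S)=13/4
3. join GPR+S (d=13/4) ⇒ GPRS; edges |GPR|=13/8, |S|=13/8
final tree: (((G:39/4,R:-7/4):21/4,P:7/4):13/8,S:13/8)
total length: 73/4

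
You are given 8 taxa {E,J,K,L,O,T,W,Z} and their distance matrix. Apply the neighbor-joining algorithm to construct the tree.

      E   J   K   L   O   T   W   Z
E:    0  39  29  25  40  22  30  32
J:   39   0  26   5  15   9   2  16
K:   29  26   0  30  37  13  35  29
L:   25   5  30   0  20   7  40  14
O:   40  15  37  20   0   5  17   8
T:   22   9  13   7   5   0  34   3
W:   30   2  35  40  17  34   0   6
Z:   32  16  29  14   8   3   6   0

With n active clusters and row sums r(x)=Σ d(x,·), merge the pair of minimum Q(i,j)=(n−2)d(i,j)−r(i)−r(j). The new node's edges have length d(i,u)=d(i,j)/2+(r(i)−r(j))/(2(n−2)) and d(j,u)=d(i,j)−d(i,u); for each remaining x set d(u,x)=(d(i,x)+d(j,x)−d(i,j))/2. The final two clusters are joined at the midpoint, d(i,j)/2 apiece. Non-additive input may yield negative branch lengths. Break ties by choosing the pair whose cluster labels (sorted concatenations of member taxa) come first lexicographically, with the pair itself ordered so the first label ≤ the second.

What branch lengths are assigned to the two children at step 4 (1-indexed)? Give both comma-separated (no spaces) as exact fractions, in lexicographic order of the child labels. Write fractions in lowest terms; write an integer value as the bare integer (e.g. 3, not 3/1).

11/8,57/8

iteration 1: select J,W (d=2, Q=-264); attach at lengths (-10/3, 16/3); label the merged cluster JW
  updated: d(E,JW)=67/2, d(JW,K)=59/2, d(JW,L)=43/2, d(JW,O)=15, d(JW,T)=41/2, d(JW,Z)=10
iteration 2: select E,K (d=29, Q=-204); attach at lengths (159/10, 131/10); label the merged cluster EK
  updated: d(EK,JW)=17, d(EK,L)=13, d(EK,O)=24, d(EK,T)=3, d(EK,Z)=16
iteration 3: select EK,T (d=3, Q=-199/2); attach at lengths (93/16, -45/16); label the merged cluster EKT
  updated: d(EKT,JW)=69/4, d(EKT,L)=17/2, d(EKT,O)=13, d(EKT,Z)=8
iteration 4: select EKT,L (d=17/2, Q=-341/4); attach at lengths (11/8, 57/8); label the merged cluster EKLT
  updated: d(EKLT,JW)=121/8, d(EKLT,O)=49/4, d(EKLT,Z)=27/4
iteration 5: select EKLT,Z (d=27/4, Q=-363/8); attach at lengths (183/32, 33/32); label the merged cluster EKLTZ
  updated: d(EKLTZ,JW)=147/16, d(EKLTZ,O)=27/4
iteration 6: select EKLTZ,JW (d=147/16, Q=-495/16); attach at lengths (15/32, 279/32); label the merged cluster EJKLTWZ
  updated: d(EJKLTWZ,O)=201/32
iteration 7: select EJKLTWZ,O (d=201/32); attach at lengths (201/64, 201/64); label the merged cluster EJKLOTWZ
final tree: ((((((E:159/10,K:131/10):93/16,T:-45/16):11/8,L:57/8):183/32,Z:33/32):15/32,(J:-10/3,W:16/3):279/32):201/64,O:201/64)
total length: 2071/32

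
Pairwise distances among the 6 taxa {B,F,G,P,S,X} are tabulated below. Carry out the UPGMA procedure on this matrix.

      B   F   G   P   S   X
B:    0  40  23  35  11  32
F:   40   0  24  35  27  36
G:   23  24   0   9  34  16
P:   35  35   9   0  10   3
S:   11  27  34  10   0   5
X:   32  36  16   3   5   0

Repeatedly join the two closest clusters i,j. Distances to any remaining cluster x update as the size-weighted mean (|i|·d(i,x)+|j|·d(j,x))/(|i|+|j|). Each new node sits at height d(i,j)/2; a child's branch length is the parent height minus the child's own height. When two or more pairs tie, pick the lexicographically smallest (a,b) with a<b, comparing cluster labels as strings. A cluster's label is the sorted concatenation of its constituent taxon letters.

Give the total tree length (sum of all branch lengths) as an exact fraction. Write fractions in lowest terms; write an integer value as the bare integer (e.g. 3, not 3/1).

iteration 1: select P,X (d=3); attach at lengths (3/2, 3/2); label the merged cluster PX
  updated: d(B,PX)=67/2, d(F,PX)=71/2, d(G,PX)=25/2, d(PX,S)=15/2
iteration 2: select PX,S (d=15/2); attach at lengths (9/4, 15/4); label the merged cluster PSX
  updated: d(B,PSX)=26, d(F,PSX)=98/3, d(G,PSX)=59/3
iteration 3: select G,PSX (d=59/3); attach at lengths (59/6, 73/12); label the merged cluster GPSX
  updated: d(B,GPSX)=101/4, d(F,GPSX)=61/2
iteration 4: select B,GPSX (d=101/4); attach at lengths (101/8, 67/24); label the merged cluster BGPSX
  updated: d(BGPSX,F)=162/5
iteration 5: select BGPSX,F (d=162/5); attach at lengths (143/40, 81/5); label the merged cluster BFGPSX
final tree: ((B:101/8,(G:59/6,((P:3/2,X:3/2):9/4,S:15/4):73/12):67/24):143/40,F:81/5)
total length: 7213/120

7213/120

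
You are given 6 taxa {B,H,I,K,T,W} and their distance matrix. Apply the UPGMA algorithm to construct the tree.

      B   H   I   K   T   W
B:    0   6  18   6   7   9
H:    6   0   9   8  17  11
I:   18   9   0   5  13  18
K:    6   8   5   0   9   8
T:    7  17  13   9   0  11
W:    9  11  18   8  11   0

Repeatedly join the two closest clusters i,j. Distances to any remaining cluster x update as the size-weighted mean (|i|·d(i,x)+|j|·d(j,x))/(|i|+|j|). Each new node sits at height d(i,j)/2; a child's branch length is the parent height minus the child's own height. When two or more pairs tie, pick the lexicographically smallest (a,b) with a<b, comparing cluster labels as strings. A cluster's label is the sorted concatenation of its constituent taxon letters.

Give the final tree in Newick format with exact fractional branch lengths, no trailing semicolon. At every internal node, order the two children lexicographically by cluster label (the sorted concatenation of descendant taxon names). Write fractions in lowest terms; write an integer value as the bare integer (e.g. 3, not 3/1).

step 1: merge (I,K) at d=5; branch lengths I→5/2, K→5/2; new cluster IK
  updated: d(B,IK)=12, d(H,IK)=17/2, d(IK,T)=11, d(IK,W)=13
step 2: merge (B,H) at d=6; branch lengths B→3, H→3; new cluster BH
  updated: d(BH,IK)=41/4, d(BH,T)=12, d(BH,W)=10
step 3: merge (BH,W) at d=10; branch lengths BH→2, W→5; new cluster BHW
  updated: d(BHW,IK)=67/6, d(BHW,T)=35/3
step 4: merge (IK,T) at d=11; branch lengths IK→3, T→11/2; new cluster IKT
  updated: d(BHW,IKT)=34/3
step 5: merge (BHW,IKT) at d=34/3; branch lengths BHW→2/3, IKT→1/6; new cluster BHIKTW
final tree: (((B:3,H:3):2,W:5):2/3,((I:5/2,K:5/2):3,T:11/2):1/6)
total length: 82/3

(((B:3,H:3):2,W:5):2/3,((I:5/2,K:5/2):3,T:11/2):1/6)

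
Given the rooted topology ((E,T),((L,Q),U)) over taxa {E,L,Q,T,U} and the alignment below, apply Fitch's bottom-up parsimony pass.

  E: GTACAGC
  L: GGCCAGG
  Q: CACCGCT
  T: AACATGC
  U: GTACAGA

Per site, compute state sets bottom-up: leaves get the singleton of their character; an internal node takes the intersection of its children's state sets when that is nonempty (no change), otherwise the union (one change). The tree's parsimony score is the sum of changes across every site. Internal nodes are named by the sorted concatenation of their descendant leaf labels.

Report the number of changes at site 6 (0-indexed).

site 0, node ET: E={G} ∪ T={A} → {A,G} (+1)
site 0, node LQ: L={G} ∪ Q={C} → {C,G} (+1)
site 0, node LQU: LQ={C,G} ∩ U={G} → {G} (+0)
site 0, node ELQTU: ET={A,G} ∩ LQU={G} → {G} (+0)
site 1, node ET: E={T} ∪ T={A} → {A,T} (+1)
site 1, node LQ: L={G} ∪ Q={A} → {A,G} (+1)
site 1, node LQU: LQ={A,G} ∪ U={T} → {A,G,T} (+1)
site 1, node ELQTU: ET={A,T} ∩ LQU={A,G,T} → {A,T} (+0)
site 2, node ET: E={A} ∪ T={C} → {A,C} (+1)
site 2, node LQ: L={C} ∩ Q={C} → {C} (+0)
site 2, node LQU: LQ={C} ∪ U={A} → {A,C} (+1)
site 2, node ELQTU: ET={A,C} ∩ LQU={A,C} → {A,C} (+0)
site 3, node ET: E={C} ∪ T={A} → {A,C} (+1)
site 3, node LQ: L={C} ∩ Q={C} → {C} (+0)
site 3, node LQU: LQ={C} ∩ U={C} → {C} (+0)
site 3, node ELQTU: ET={A,C} ∩ LQU={C} → {C} (+0)
site 4, node ET: E={A} ∪ T={T} → {A,T} (+1)
site 4, node LQ: L={A} ∪ Q={G} → {A,G} (+1)
site 4, node LQU: LQ={A,G} ∩ U={A} → {A} (+0)
site 4, node ELQTU: ET={A,T} ∩ LQU={A} → {A} (+0)
site 5, node ET: E={G} ∩ T={G} → {G} (+0)
site 5, node LQ: L={G} ∪ Q={C} → {C,G} (+1)
site 5, node LQU: LQ={C,G} ∩ U={G} → {G} (+0)
site 5, node ELQTU: ET={G} ∩ LQU={G} → {G} (+0)
site 6, node ET: E={C} ∩ T={C} → {C} (+0)
site 6, node LQ: L={G} ∪ Q={T} → {G,T} (+1)
site 6, node LQU: LQ={G,T} ∪ U={A} → {A,G,T} (+1)
site 6, node ELQTU: ET={C} ∪ LQU={A,G,T} → {A,C,G,T} (+1)
per-site changes: [2, 3, 2, 1, 2, 1, 3]; total = 14

3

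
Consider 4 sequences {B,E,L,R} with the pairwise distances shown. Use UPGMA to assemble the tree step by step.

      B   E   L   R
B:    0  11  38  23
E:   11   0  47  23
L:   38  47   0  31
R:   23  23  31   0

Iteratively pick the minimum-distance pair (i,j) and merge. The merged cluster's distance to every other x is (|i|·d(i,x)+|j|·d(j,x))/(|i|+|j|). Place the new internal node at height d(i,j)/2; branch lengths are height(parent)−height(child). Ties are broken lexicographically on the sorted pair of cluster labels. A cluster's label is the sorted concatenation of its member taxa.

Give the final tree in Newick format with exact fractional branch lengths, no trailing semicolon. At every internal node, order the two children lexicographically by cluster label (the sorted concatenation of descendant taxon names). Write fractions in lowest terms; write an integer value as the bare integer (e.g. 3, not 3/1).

iteration 1: select B,E (d=11); attach at lengths (11/2, 11/2); label the merged cluster BE
  updated: d(BE,L)=85/2, d(BE,R)=23
iteration 2: select BE,R (d=23); attach at lengths (6, 23/2); label the merged cluster BER
  updated: d(BER,L)=116/3
iteration 3: select BER,L (d=116/3); attach at lengths (47/6, 58/3); label the merged cluster BELR
final tree: (((B:11/2,E:11/2):6,R:23/2):47/6,L:58/3)
total length: 167/3

(((B:11/2,E:11/2):6,R:23/2):47/6,L:58/3)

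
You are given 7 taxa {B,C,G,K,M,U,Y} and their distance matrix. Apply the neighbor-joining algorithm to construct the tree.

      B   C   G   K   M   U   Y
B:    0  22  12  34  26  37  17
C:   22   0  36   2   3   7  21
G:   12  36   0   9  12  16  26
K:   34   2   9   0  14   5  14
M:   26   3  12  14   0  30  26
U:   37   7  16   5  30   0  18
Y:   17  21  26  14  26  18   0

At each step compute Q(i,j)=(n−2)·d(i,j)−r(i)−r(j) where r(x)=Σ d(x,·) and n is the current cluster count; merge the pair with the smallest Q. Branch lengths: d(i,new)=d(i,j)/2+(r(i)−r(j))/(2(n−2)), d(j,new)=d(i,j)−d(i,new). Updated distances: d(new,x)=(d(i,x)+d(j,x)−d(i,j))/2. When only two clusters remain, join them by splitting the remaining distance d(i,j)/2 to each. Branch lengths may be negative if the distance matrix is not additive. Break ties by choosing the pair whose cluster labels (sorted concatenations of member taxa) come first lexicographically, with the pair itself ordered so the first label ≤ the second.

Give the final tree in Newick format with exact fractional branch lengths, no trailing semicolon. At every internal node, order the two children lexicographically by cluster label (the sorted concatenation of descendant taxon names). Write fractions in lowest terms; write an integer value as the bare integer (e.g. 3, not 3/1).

(((((B:97/10,G:23/10):15/2,Y:8):9/2,(C:-9/4,M:21/4):7):9/4,K:-5/4):25/8,U:25/8)

1. join B+G (d=12, Q=-199) ⇒ BG; edges |B|=97/10, |G|=23/10
  updated: d(BG,C)=23, d(BG,K)=31/2, d(BG,M)=13, d(BG,U)=41/2, d(BG,Y)=31/2
2. join C+M (d=3, Q=-130) ⇒ CM; edges |C|=-9/4, |M|=21/4
  updated: d(BG,CM)=33/2, d(CM,K)=13/2, d(CM,U)=17, d(CM,Y)=22
3. join BG+Y (d=31/2, Q=-91) ⇒ BGY; edges |BG|=15/2, |Y|=8
  updated: d(BGY,CM)=23/2, d(BGY,K)=7, d(BGY,U)=23/2
4. join BGY+CM (d=23/2, Q=-42) ⇒ BCGMY; edges |BGY|=9/2, |CM|=7
  updated: d(BCGMY,K)=1, d(BCGMY,U)=17/2
5. join BCGMY+K (d=1, Q=-29/2) ⇒ BCGKMY; edges |BCGMY|=9/4, |K|=-5/4
  updated: d(BCGKMY,U)=25/4
6. join BCGKMY+U (d=25/4) ⇒ BCGKMUY; edges |BCGKMY|=25/8, |U|=25/8
final tree: (((((B:97/10,G:23/10):15/2,Y:8):9/2,(C:-9/4,M:21/4):7):9/4,K:-5/4):25/8,U:25/8)
total length: 197/4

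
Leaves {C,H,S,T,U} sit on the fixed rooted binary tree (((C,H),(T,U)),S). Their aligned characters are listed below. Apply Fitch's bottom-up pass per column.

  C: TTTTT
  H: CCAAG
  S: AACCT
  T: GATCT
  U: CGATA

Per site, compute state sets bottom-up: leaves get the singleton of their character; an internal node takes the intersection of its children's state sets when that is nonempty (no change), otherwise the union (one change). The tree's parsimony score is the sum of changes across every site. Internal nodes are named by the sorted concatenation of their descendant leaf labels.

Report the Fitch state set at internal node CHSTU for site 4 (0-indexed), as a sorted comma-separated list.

T

CH@0: {T} ∪ {C} = {C,T} (union, +1)
TU@0: {G} ∪ {C} = {C,G} (union, +1)
CHTU@0: {C,T} ∩ {C,G} = {C} (intersection, +0)
CHSTU@0: {C} ∪ {A} = {A,C} (union, +1)
CH@1: {T} ∪ {C} = {C,T} (union, +1)
TU@1: {A} ∪ {G} = {A,G} (union, +1)
CHTU@1: {C,T} ∪ {A,G} = {A,C,G,T} (union, +1)
CHSTU@1: {A,C,G,T} ∩ {A} = {A} (intersection, +0)
CH@2: {T} ∪ {A} = {A,T} (union, +1)
TU@2: {T} ∪ {A} = {A,T} (union, +1)
CHTU@2: {A,T} ∩ {A,T} = {A,T} (intersection, +0)
CHSTU@2: {A,T} ∪ {C} = {A,C,T} (union, +1)
CH@3: {T} ∪ {A} = {A,T} (union, +1)
TU@3: {C} ∪ {T} = {C,T} (union, +1)
CHTU@3: {A,T} ∩ {C,T} = {T} (intersection, +0)
CHSTU@3: {T} ∪ {C} = {C,T} (union, +1)
CH@4: {T} ∪ {G} = {G,T} (union, +1)
TU@4: {T} ∪ {A} = {A,T} (union, +1)
CHTU@4: {G,T} ∩ {A,T} = {T} (intersection, +0)
CHSTU@4: {T} ∩ {T} = {T} (intersection, +0)
per-site changes: [3, 3, 3, 3, 2]; total = 14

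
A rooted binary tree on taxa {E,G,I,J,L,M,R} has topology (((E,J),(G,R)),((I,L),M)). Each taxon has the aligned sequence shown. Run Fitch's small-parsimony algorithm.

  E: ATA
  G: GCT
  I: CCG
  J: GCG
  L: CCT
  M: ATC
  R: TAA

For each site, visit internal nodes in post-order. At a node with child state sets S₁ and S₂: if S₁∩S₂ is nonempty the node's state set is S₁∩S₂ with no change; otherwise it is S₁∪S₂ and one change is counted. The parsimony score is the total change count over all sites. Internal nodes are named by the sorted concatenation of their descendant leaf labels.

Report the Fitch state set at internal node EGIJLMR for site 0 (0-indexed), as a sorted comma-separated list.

[col 0] EJ: children E:{A}, J:{G} ∪→ {A,G}; cost 1
[col 0] GR: children G:{G}, R:{T} ∪→ {G,T}; cost 1
[col 0] EGJR: children EJ:{A,G}, GR:{G,T} ∩→ {G}; cost 0
[col 0] IL: children I:{C}, L:{C} ∩→ {C}; cost 0
[col 0] ILM: children IL:{C}, M:{A} ∪→ {A,C}; cost 1
[col 0] EGIJLMR: children EGJR:{G}, ILM:{A,C} ∪→ {A,C,G}; cost 1
[col 1] EJ: children E:{T}, J:{C} ∪→ {C,T}; cost 1
[col 1] GR: children G:{C}, R:{A} ∪→ {A,C}; cost 1
[col 1] EGJR: children EJ:{C,T}, GR:{A,C} ∩→ {C}; cost 0
[col 1] IL: children I:{C}, L:{C} ∩→ {C}; cost 0
[col 1] ILM: children IL:{C}, M:{T} ∪→ {C,T}; cost 1
[col 1] EGIJLMR: children EGJR:{C}, ILM:{C,T} ∩→ {C}; cost 0
[col 2] EJ: children E:{A}, J:{G} ∪→ {A,G}; cost 1
[col 2] GR: children G:{T}, R:{A} ∪→ {A,T}; cost 1
[col 2] EGJR: children EJ:{A,G}, GR:{A,T} ∩→ {A}; cost 0
[col 2] IL: children I:{G}, L:{T} ∪→ {G,T}; cost 1
[col 2] ILM: children IL:{G,T}, M:{C} ∪→ {C,G,T}; cost 1
[col 2] EGIJLMR: children EGJR:{A}, ILM:{C,G,T} ∪→ {A,C,G,T}; cost 1
per-site changes: [4, 3, 5]; total = 12

A,C,G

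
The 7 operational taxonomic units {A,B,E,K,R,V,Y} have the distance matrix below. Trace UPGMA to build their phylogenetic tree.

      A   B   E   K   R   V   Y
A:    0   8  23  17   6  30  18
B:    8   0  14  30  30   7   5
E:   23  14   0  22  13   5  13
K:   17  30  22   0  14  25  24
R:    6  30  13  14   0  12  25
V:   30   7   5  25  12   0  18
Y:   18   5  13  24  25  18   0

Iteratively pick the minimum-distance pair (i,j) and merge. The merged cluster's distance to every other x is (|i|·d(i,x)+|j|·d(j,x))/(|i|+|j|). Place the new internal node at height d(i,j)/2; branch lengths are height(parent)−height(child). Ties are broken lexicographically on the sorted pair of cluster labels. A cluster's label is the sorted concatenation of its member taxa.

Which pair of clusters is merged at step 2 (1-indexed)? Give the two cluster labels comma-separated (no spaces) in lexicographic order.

iteration 1: select B,Y (d=5); attach at lengths (5/2, 5/2); label the merged cluster BY
  updated: d(A,BY)=13, d(BY,E)=27/2, d(BY,K)=27, d(BY,R)=55/2, d(BY,V)=25/2
iteration 2: select E,V (d=5); attach at lengths (5/2, 5/2); label the merged cluster EV
  updated: d(A,EV)=53/2, d(BY,EV)=13, d(EV,K)=47/2, d(EV,R)=25/2
iteration 3: select A,R (d=6); attach at lengths (3, 3); label the merged cluster AR
  updated: d(AR,BY)=81/4, d(AR,EV)=39/2, d(AR,K)=31/2
iteration 4: select BY,EV (d=13); attach at lengths (4, 4); label the merged cluster BEVY
  updated: d(AR,BEVY)=159/8, d(BEVY,K)=101/4
iteration 5: select AR,K (d=31/2); attach at lengths (19/4, 31/4); label the merged cluster AKR
  updated: d(AKR,BEVY)=65/3
iteration 6: select AKR,BEVY (d=65/3); attach at lengths (37/12, 13/3); label the merged cluster ABEKRVY
final tree: (((A:3,R:3):19/4,K:31/4):37/12,((B:5/2,Y:5/2):4,(E:5/2,V:5/2):4):13/3)
total length: 527/12

E,V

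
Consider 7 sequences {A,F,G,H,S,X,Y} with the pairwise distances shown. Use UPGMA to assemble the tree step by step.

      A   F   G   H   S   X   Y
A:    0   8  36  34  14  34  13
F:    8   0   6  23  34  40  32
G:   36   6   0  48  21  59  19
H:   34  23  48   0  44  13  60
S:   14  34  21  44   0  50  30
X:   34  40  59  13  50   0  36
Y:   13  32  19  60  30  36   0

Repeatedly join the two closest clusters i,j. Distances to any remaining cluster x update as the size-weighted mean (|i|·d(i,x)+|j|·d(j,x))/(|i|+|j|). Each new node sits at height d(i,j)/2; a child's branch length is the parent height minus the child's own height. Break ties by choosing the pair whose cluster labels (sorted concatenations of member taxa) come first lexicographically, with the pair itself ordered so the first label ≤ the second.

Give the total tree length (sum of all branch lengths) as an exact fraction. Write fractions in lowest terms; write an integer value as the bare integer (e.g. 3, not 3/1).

1. join F+G (d=6) ⇒ FG; edges |F|=3, |G|=3
  updated: d(A,FG)=22, d(FG,H)=71/2, d(FG,S)=55/2, d(FG,X)=99/2, d(FG,Y)=51/2
2. join A+Y (d=13) ⇒ AY; edges |A|=13/2, |Y|=13/2
  updated: d(AY,FG)=95/4, d(AY,H)=47, d(AY,S)=22, d(AY,X)=35
3. join H+X (d=13) ⇒ HX; edges |H|=13/2, |X|=13/2
  updated: d(AY,HX)=41, d(FG,HX)=85/2, d(HX,S)=47
4. join AY+S (d=22) ⇒ ASY; edges |AY|=9/2, |S|=11
  updated: d(ASY,FG)=25, d(ASY,HX)=43
5. join ASY+FG (d=25) ⇒ AFGSY; edges |ASY|=3/2, |FG|=19/2
  updated: d(AFGSY,HX)=214/5
6. join AFGSY+HX (d=214/5) ⇒ AFGHSXY; edges |AFGSY|=89/10, |HX|=149/10
final tree: ((((A:13/2,Y:13/2):9/2,S:11):3/2,(F:3,G:3):19/2):89/10,(H:13/2,X:13/2):149/10)
total length: 823/10

823/10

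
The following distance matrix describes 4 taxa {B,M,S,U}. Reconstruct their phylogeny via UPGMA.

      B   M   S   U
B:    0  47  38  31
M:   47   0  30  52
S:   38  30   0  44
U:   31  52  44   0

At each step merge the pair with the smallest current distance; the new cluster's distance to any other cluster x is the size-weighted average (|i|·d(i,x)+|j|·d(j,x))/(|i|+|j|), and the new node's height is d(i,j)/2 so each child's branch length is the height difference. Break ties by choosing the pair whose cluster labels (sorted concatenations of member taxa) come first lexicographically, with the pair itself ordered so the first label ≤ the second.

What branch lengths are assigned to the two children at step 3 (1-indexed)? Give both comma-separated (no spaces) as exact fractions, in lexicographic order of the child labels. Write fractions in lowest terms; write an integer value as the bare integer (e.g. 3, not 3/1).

iteration 1: select M,S (d=30); attach at lengths (15, 15); label the merged cluster MS
  updated: d(B,MS)=85/2, d(MS,U)=48
iteration 2: select B,U (d=31); attach at lengths (31/2, 31/2); label the merged cluster BU
  updated: d(BU,MS)=181/4
iteration 3: select BU,MS (d=181/4); attach at lengths (57/8, 61/8); label the merged cluster BMSU
final tree: ((B:31/2,U:31/2):57/8,(M:15,S:15):61/8)
total length: 303/4

57/8,61/8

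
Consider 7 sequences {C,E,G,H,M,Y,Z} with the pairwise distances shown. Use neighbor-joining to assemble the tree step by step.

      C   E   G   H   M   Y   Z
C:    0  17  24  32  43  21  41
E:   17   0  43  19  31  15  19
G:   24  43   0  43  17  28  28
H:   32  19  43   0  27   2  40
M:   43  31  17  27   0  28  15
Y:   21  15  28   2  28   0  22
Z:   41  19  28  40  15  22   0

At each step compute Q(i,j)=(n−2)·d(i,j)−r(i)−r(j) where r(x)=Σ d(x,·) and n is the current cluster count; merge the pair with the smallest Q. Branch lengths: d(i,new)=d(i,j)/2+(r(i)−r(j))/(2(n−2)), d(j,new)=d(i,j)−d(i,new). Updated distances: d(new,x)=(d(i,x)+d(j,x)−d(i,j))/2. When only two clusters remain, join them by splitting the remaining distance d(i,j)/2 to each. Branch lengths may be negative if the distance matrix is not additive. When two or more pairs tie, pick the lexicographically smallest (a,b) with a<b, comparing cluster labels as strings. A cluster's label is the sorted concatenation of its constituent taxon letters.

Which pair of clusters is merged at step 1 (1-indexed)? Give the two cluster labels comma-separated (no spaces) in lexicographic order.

iteration 1: select H,Y (d=2, Q=-269); attach at lengths (57/10, -37/10); label the merged cluster HY
  updated: d(C,HY)=51/2, d(E,HY)=16, d(G,HY)=69/2, d(HY,M)=53/2, d(HY,Z)=30
iteration 2: select G,M (d=17, Q=-211); attach at lengths (41/4, 27/4); label the merged cluster GM
  updated: d(C,GM)=25, d(E,GM)=57/2, d(GM,HY)=22, d(GM,Z)=13
iteration 3: select GM,Z (d=13, Q=-305/2); attach at lengths (49/12, 107/12); label the merged cluster GMZ
  updated: d(C,GMZ)=53/2, d(E,GMZ)=69/4, d(GMZ,HY)=39/2
iteration 4: select C,E (d=17, Q=-341/4); attach at lengths (211/16, 61/16); label the merged cluster CE
  updated: d(CE,GMZ)=107/8, d(CE,HY)=49/4
iteration 5: select CE,GMZ (d=107/8, Q=-361/8); attach at lengths (49/16, 165/16); label the merged cluster CEGMZ
  updated: d(CEGMZ,HY)=147/16
iteration 6: select CEGMZ,HY (d=147/16); attach at lengths (147/32, 147/32); label the merged cluster CEGHMYZ
final tree: (((C:211/16,E:61/16):49/16,((G:41/4,M:27/4):49/12,Z:107/12):165/16):147/32,(H:57/10,Y:-37/10):147/32)
total length: 1145/16

H,Y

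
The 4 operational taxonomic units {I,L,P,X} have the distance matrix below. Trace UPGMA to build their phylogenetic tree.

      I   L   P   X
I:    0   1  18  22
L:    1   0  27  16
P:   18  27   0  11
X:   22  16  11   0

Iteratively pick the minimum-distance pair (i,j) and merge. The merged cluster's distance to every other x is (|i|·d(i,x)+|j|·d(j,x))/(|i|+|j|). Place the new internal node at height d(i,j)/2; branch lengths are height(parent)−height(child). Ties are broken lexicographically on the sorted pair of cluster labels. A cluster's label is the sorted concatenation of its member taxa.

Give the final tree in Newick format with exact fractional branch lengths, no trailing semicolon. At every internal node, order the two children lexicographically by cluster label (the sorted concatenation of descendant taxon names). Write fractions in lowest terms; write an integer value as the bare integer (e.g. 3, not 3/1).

1. join I+L (d=1) ⇒ IL; edges |I|=1/2, |L|=1/2
  updated: d(IL,P)=45/2, d(IL,X)=19
2. join P+X (d=11) ⇒ PX; edges |P|=11/2, |X|=11/2
  updated: d(IL,PX)=83/4
3. join IL+PX (d=83/4) ⇒ ILPX; edges |IL|=79/8, |PX|=39/8
final tree: ((I:1/2,L:1/2):79/8,(P:11/2,X:11/2):39/8)
total length: 107/4

((I:1/2,L:1/2):79/8,(P:11/2,X:11/2):39/8)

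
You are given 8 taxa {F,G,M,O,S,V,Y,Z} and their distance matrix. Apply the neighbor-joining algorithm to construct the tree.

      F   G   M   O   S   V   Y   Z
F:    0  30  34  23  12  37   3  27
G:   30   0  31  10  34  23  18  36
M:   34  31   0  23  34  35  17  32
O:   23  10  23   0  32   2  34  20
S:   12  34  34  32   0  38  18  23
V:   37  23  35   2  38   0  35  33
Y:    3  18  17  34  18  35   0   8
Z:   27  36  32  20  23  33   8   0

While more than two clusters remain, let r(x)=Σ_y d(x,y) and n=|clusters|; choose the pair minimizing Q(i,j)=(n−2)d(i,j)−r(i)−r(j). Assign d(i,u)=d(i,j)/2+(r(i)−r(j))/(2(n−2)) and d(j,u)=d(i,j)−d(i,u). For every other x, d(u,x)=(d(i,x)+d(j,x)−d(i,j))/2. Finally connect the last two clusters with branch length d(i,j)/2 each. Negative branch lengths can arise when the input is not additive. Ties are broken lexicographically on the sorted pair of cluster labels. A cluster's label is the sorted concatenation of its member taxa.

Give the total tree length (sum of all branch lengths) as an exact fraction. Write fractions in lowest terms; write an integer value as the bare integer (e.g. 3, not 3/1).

step 1: merge (O,V) at d=2, Q=-335; branch lengths O→-47/12, V→71/12; new cluster OV
  updated: d(F,OV)=29, d(G,OV)=31/2, d(M,OV)=28, d(OV,S)=34, d(OV,Y)=67/2, d(OV,Z)=51/2
step 2: merge (G,OV) at d=31/2, Q=-505/2; branch lengths G→153/20, OV→157/20; new cluster GOV
  updated: d(F,GOV)=87/4, d(GOV,M)=87/4, d(GOV,S)=105/4, d(GOV,Y)=18, d(GOV,Z)=23
step 3: merge (F,S) at d=12, Q=-163; branch lengths F→65/16, S→127/16; new cluster FS
  updated: d(FS,GOV)=18, d(FS,M)=28, d(FS,Y)=9/2, d(FS,Z)=19
step 4: merge (GOV,M) at d=87/4, Q=-457/4; branch lengths GOV→63/8, M→111/8; new cluster GMOV
  updated: d(FS,GMOV)=97/8, d(GMOV,Y)=53/8, d(GMOV,Z)=133/8
step 5: merge (FS,GMOV) at d=97/8, Q=-187/4; branch lengths FS→49/8, GMOV→6; new cluster FGMOSV
  updated: d(FGMOSV,Y)=-1/2, d(FGMOSV,Z)=47/4
step 6: merge (FGMOSV,Y) at d=-1/2, Q=-77/4; branch lengths FGMOSV→13/8, Y→-17/8; new cluster FGMOSVY
  updated: d(FGMOSVY,Z)=81/8
step 7: merge (FGMOSVY,Z) at d=81/8; branch lengths FGMOSVY→81/16, Z→81/16; new cluster FGMOSVYZ
final tree: ((((F:65/16,S:127/16):49/8,((G:153/20,(O:-47/12,V:71/12):157/20):63/8,M:111/8):6):13/8,Y:-17/8):81/16,Z:81/16)
total length: 73

73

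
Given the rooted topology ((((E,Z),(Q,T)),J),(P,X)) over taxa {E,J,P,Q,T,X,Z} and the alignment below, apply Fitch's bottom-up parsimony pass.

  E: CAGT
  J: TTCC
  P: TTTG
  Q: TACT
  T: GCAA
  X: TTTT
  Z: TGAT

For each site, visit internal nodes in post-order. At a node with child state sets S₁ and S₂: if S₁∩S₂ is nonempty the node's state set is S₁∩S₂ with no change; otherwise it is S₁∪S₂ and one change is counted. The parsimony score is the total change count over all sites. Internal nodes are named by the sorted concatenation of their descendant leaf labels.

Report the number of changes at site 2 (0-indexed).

4

site 0, node EZ: E={C} ∪ Z={T} → {C,T} (+1)
site 0, node QT: Q={T} ∪ T={G} → {G,T} (+1)
site 0, node EQTZ: EZ={C,T} ∩ QT={G,T} → {T} (+0)
site 0, node EJQTZ: EQTZ={T} ∩ J={T} → {T} (+0)
site 0, node PX: P={T} ∩ X={T} → {T} (+0)
site 0, node EJPQTXZ: EJQTZ={T} ∩ PX={T} → {T} (+0)
site 1, node EZ: E={A} ∪ Z={G} → {A,G} (+1)
site 1, node QT: Q={A} ∪ T={C} → {A,C} (+1)
site 1, node EQTZ: EZ={A,G} ∩ QT={A,C} → {A} (+0)
site 1, node EJQTZ: EQTZ={A} ∪ J={T} → {A,T} (+1)
site 1, node PX: P={T} ∩ X={T} → {T} (+0)
site 1, node EJPQTXZ: EJQTZ={A,T} ∩ PX={T} → {T} (+0)
site 2, node EZ: E={G} ∪ Z={A} → {A,G} (+1)
site 2, node QT: Q={C} ∪ T={A} → {A,C} (+1)
site 2, node EQTZ: EZ={A,G} ∩ QT={A,C} → {A} (+0)
site 2, node EJQTZ: EQTZ={A} ∪ J={C} → {A,C} (+1)
site 2, node PX: P={T} ∩ X={T} → {T} (+0)
site 2, node EJPQTXZ: EJQTZ={A,C} ∪ PX={T} → {A,C,T} (+1)
site 3, node EZ: E={T} ∩ Z={T} → {T} (+0)
site 3, node QT: Q={T} ∪ T={A} → {A,T} (+1)
site 3, node EQTZ: EZ={T} ∩ QT={A,T} → {T} (+0)
site 3, node EJQTZ: EQTZ={T} ∪ J={C} → {C,T} (+1)
site 3, node PX: P={G} ∪ X={T} → {G,T} (+1)
site 3, node EJPQTXZ: EJQTZ={C,T} ∩ PX={G,T} → {T} (+0)
per-site changes: [2, 3, 4, 3]; total = 12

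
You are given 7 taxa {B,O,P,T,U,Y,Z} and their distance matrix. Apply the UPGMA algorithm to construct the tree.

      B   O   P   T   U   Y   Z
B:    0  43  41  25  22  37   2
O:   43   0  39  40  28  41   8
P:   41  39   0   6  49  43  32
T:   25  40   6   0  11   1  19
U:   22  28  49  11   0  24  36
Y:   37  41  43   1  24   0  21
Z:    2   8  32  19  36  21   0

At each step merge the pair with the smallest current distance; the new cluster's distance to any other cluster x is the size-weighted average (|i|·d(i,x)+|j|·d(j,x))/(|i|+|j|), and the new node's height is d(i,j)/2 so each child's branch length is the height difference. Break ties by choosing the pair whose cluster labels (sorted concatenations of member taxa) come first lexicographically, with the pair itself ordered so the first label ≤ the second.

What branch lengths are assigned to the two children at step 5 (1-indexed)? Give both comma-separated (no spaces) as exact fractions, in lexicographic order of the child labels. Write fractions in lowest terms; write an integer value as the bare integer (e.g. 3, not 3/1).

iteration 1: select T,Y (d=1); attach at lengths (1/2, 1/2); label the merged cluster TY
  updated: d(B,TY)=31, d(O,TY)=81/2, d(P,TY)=49/2, d(TY,U)=35/2, d(TY,Z)=20
iteration 2: select B,Z (d=2); attach at lengths (1, 1); label the merged cluster BZ
  updated: d(BZ,O)=51/2, d(BZ,P)=73/2, d(BZ,TY)=51/2, d(BZ,U)=29
iteration 3: select TY,U (d=35/2); attach at lengths (33/4, 35/4); label the merged cluster TUY
  updated: d(BZ,TUY)=80/3, d(O,TUY)=109/3, d(P,TUY)=98/3
iteration 4: select BZ,O (d=51/2); attach at lengths (47/4, 51/4); label the merged cluster BOZ
  updated: d(BOZ,P)=112/3, d(BOZ,TUY)=269/9
iteration 5: select BOZ,TUY (d=269/9); attach at lengths (79/36, 223/36); label the merged cluster BOTUYZ
  updated: d(BOTUYZ,P)=35
iteration 6: select BOTUYZ,P (d=35); attach at lengths (23/9, 35/2); label the merged cluster BOPTUYZ
final tree: ((((B:1,Z:1):47/4,O:51/4):79/36,((T:1/2,Y:1/2):33/4,U:35/4):223/36):23/9,P:35/2)
total length: 1313/18

79/36,223/36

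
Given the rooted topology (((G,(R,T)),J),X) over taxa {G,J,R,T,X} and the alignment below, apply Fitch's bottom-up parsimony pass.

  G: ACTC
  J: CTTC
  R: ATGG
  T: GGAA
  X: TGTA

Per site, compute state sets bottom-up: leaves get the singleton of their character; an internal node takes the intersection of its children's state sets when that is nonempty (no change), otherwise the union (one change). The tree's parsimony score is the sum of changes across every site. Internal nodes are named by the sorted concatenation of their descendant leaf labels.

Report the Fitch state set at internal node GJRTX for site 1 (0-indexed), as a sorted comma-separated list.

RT@0: {A} ∪ {G} = {A,G} (union, +1)
GRT@0: {A} ∩ {A,G} = {A} (intersection, +0)
GJRT@0: {A} ∪ {C} = {A,C} (union, +1)
GJRTX@0: {A,C} ∪ {T} = {A,C,T} (union, +1)
RT@1: {T} ∪ {G} = {G,T} (union, +1)
GRT@1: {C} ∪ {G,T} = {C,G,T} (union, +1)
GJRT@1: {C,G,T} ∩ {T} = {T} (intersection, +0)
GJRTX@1: {T} ∪ {G} = {G,T} (union, +1)
RT@2: {G} ∪ {A} = {A,G} (union, +1)
GRT@2: {T} ∪ {A,G} = {A,G,T} (union, +1)
GJRT@2: {A,G,T} ∩ {T} = {T} (intersection, +0)
GJRTX@2: {T} ∩ {T} = {T} (intersection, +0)
RT@3: {G} ∪ {A} = {A,G} (union, +1)
GRT@3: {C} ∪ {A,G} = {A,C,G} (union, +1)
GJRT@3: {A,C,G} ∩ {C} = {C} (intersection, +0)
GJRTX@3: {C} ∪ {A} = {A,C} (union, +1)
per-site changes: [3, 3, 2, 3]; total = 11

G,T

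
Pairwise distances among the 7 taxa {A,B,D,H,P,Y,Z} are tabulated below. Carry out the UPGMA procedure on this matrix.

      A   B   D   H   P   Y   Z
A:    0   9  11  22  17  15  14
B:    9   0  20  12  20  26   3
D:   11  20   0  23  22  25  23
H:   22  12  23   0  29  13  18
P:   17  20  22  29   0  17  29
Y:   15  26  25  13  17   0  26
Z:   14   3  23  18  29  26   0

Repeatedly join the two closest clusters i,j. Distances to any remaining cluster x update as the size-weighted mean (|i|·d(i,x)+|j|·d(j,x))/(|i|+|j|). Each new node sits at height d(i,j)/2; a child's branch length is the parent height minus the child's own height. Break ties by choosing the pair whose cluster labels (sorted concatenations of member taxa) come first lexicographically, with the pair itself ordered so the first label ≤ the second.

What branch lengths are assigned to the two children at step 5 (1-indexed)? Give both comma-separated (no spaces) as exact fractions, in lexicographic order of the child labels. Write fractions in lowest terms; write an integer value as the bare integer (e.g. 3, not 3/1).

step 1: merge (B,Z) at d=3; branch lengths B→3/2, Z→3/2; new cluster BZ
  updated: d(A,BZ)=23/2, d(BZ,D)=43/2, d(BZ,H)=15, d(BZ,P)=49/2, d(BZ,Y)=26
step 2: merge (A,D) at d=11; branch lengths A→11/2, D→11/2; new cluster AD
  updated: d(AD,BZ)=33/2, d(AD,H)=45/2, d(AD,P)=39/2, d(AD,Y)=20
step 3: merge (H,Y) at d=13; branch lengths H→13/2, Y→13/2; new cluster HY
  updated: d(AD,HY)=85/4, d(BZ,HY)=41/2, d(HY,P)=23
step 4: merge (AD,BZ) at d=33/2; branch lengths AD→11/4, BZ→27/4; new cluster ABDZ
  updated: d(ABDZ,HY)=167/8, d(ABDZ,P)=22
step 5: merge (ABDZ,HY) at d=167/8; branch lengths ABDZ→35/16, HY→63/16; new cluster ABDHYZ
  updated: d(ABDHYZ,P)=67/3
step 6: merge (ABDHYZ,P) at d=67/3; branch lengths ABDHYZ→35/48, P→67/6; new cluster ABDHPYZ
final tree: ((((A:11/2,D:11/2):11/4,(B:3/2,Z:3/2):27/4):35/16,(H:13/2,Y:13/2):63/16):35/48,P:67/6)
total length: 2617/48

35/16,63/16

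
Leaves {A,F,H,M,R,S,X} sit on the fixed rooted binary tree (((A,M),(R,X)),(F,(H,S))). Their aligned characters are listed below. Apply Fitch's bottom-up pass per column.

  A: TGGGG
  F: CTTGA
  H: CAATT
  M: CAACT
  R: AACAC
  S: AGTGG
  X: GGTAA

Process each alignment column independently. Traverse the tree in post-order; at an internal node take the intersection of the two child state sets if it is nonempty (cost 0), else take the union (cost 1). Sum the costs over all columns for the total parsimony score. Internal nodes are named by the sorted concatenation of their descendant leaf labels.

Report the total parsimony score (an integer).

20

site 0, node AM: A={T} ∪ M={C} → {C,T} (+1)
site 0, node RX: R={A} ∪ X={G} → {A,G} (+1)
site 0, node AMRX: AM={C,T} ∪ RX={A,G} → {A,C,G,T} (+1)
site 0, node HS: H={C} ∪ S={A} → {A,C} (+1)
site 0, node FHS: F={C} ∩ HS={A,C} → {C} (+0)
site 0, node AFHMRSX: AMRX={A,C,G,T} ∩ FHS={C} → {C} (+0)
site 1, node AM: A={G} ∪ M={A} → {A,G} (+1)
site 1, node RX: R={A} ∪ X={G} → {A,G} (+1)
site 1, node AMRX: AM={A,G} ∩ RX={A,G} → {A,G} (+0)
site 1, node HS: H={A} ∪ S={G} → {A,G} (+1)
site 1, node FHS: F={T} ∪ HS={A,G} → {A,G,T} (+1)
site 1, node AFHMRSX: AMRX={A,G} ∩ FHS={A,G,T} → {A,G} (+0)
site 2, node AM: A={G} ∪ M={A} → {A,G} (+1)
site 2, node RX: R={C} ∪ X={T} → {C,T} (+1)
site 2, node AMRX: AM={A,G} ∪ RX={C,T} → {A,C,G,T} (+1)
site 2, node HS: H={A} ∪ S={T} → {A,T} (+1)
site 2, node FHS: F={T} ∩ HS={A,T} → {T} (+0)
site 2, node AFHMRSX: AMRX={A,C,G,T} ∩ FHS={T} → {T} (+0)
site 3, node AM: A={G} ∪ M={C} → {C,G} (+1)
site 3, node RX: R={A} ∩ X={A} → {A} (+0)
site 3, node AMRX: AM={C,G} ∪ RX={A} → {A,C,G} (+1)
site 3, node HS: H={T} ∪ S={G} → {G,T} (+1)
site 3, node FHS: F={G} ∩ HS={G,T} → {G} (+0)
site 3, node AFHMRSX: AMRX={A,C,G} ∩ FHS={G} → {G} (+0)
site 4, node AM: A={G} ∪ M={T} → {G,T} (+1)
site 4, node RX: R={C} ∪ X={A} → {A,C} (+1)
site 4, node AMRX: AM={G,T} ∪ RX={A,C} → {A,C,G,T} (+1)
site 4, node HS: H={T} ∪ S={G} → {G,T} (+1)
site 4, node FHS: F={A} ∪ HS={G,T} → {A,G,T} (+1)
site 4, node AFHMRSX: AMRX={A,C,G,T} ∩ FHS={A,G,T} → {A,G,T} (+0)
per-site changes: [4, 4, 4, 3, 5]; total = 20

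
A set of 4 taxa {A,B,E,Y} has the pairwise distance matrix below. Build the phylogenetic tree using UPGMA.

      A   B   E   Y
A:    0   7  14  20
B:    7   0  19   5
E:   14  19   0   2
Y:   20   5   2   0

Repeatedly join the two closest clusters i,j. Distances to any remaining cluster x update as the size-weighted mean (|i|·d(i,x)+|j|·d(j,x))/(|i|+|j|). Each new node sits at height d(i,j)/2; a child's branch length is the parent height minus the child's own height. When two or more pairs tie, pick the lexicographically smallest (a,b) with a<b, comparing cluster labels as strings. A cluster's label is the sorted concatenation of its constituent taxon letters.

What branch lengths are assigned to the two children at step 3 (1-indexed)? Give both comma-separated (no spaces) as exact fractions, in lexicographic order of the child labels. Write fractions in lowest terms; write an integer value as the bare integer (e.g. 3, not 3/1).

step 1: merge (E,Y) at d=2; branch lengths E→1, Y→1; new cluster EY
  updated: d(A,EY)=17, d(B,EY)=12
step 2: merge (A,B) at d=7; branch lengths A→7/2, B→7/2; new cluster AB
  updated: d(AB,EY)=29/2
step 3: merge (AB,EY) at d=29/2; branch lengths AB→15/4, EY→25/4; new cluster ABEY
final tree: ((A:7/2,B:7/2):15/4,(E:1,Y:1):25/4)
total length: 19

15/4,25/4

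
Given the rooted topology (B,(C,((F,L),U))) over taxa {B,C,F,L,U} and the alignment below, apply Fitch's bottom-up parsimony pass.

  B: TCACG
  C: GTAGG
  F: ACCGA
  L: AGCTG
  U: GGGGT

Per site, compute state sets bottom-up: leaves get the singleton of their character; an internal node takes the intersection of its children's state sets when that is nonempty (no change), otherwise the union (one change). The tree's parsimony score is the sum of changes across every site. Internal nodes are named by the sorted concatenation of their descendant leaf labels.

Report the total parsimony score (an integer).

11

FL@0: {A} ∩ {A} = {A} (intersection, +0)
FLU@0: {A} ∪ {G} = {A,G} (union, +1)
CFLU@0: {G} ∩ {A,G} = {G} (intersection, +0)
BCFLU@0: {T} ∪ {G} = {G,T} (union, +1)
FL@1: {C} ∪ {G} = {C,G} (union, +1)
FLU@1: {C,G} ∩ {G} = {G} (intersection, +0)
CFLU@1: {T} ∪ {G} = {G,T} (union, +1)
BCFLU@1: {C} ∪ {G,T} = {C,G,T} (union, +1)
FL@2: {C} ∩ {C} = {C} (intersection, +0)
FLU@2: {C} ∪ {G} = {C,G} (union, +1)
CFLU@2: {A} ∪ {C,G} = {A,C,G} (union, +1)
BCFLU@2: {A} ∩ {A,C,G} = {A} (intersection, +0)
FL@3: {G} ∪ {T} = {G,T} (union, +1)
FLU@3: {G,T} ∩ {G} = {G} (intersection, +0)
CFLU@3: {G} ∩ {G} = {G} (intersection, +0)
BCFLU@3: {C} ∪ {G} = {C,G} (union, +1)
FL@4: {A} ∪ {G} = {A,G} (union, +1)
FLU@4: {A,G} ∪ {T} = {A,G,T} (union, +1)
CFLU@4: {G} ∩ {A,G,T} = {G} (intersection, +0)
BCFLU@4: {G} ∩ {G} = {G} (intersection, +0)
per-site changes: [2, 3, 2, 2, 2]; total = 11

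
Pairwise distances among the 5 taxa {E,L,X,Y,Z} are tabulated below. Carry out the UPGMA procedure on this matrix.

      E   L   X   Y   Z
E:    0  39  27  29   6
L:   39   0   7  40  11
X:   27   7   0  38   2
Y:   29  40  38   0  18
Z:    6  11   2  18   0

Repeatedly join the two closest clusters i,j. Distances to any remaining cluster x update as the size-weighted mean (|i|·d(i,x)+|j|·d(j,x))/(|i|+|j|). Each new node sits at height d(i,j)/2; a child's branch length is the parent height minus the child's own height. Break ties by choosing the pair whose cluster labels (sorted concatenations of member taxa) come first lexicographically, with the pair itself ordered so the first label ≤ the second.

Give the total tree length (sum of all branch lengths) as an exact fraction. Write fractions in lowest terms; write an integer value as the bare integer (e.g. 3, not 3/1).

195/4

step 1: merge (X,Z) at d=2; branch lengths X→1, Z→1; new cluster XZ
  updated: d(E,XZ)=33/2, d(L,XZ)=9, d(XZ,Y)=28
step 2: merge (L,XZ) at d=9; branch lengths L→9/2, XZ→7/2; new cluster LXZ
  updated: d(E,LXZ)=24, d(LXZ,Y)=32
step 3: merge (E,LXZ) at d=24; branch lengths E→12, LXZ→15/2; new cluster ELXZ
  updated: d(ELXZ,Y)=125/4
step 4: merge (ELXZ,Y) at d=125/4; branch lengths ELXZ→29/8, Y→125/8; new cluster ELXYZ
final tree: ((E:12,(L:9/2,(X:1,Z:1):7/2):15/2):29/8,Y:125/8)
total length: 195/4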